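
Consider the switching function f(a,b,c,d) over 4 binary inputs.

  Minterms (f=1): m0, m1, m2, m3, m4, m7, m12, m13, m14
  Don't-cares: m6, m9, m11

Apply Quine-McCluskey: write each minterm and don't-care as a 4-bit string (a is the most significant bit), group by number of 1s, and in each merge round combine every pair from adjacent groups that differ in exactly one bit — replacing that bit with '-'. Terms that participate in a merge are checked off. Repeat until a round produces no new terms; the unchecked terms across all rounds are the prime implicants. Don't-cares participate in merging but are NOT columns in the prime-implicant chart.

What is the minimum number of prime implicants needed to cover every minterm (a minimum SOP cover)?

Round 0: 0000✓ 0001✓ 0010✓ 0011✓ 0100✓ 0110✓ 0111✓ 1001✓ 1011✓ 1100✓ 1101✓ 1110✓
Round 1: -001✓ -011✓ -100✓ -110✓ 0-00✓ 0-10✓ 0-11✓ 00-0✓ 00-1✓ 000-✓ 001-✓ 01-0✓ 011-✓ 1-01 10-1✓ 11-0✓ 110-
Round 2: -0-1 -1-0 0--0 0-1- 00--
PIs = {-0-1, -1-0, 0--0, 0-1-, 00--, 1-01, 110-}
Coverage chart:
  m0: 0--0,00--
  m1: -0-1,00--
  m2: 0--0,0-1-,00--
  m3: -0-1,0-1-,00--
  m4: -1-0,0--0
  m7: 0-1- ←essential
  m12: -1-0,110-
  m13: 1-01,110-
  m14: -1-0 ←essential
Essential: -1-0, 0-1-
Petrick residual → 00--, 1-01
Min cover (4 terms): bd' + a'c + a'b' + ac'd

4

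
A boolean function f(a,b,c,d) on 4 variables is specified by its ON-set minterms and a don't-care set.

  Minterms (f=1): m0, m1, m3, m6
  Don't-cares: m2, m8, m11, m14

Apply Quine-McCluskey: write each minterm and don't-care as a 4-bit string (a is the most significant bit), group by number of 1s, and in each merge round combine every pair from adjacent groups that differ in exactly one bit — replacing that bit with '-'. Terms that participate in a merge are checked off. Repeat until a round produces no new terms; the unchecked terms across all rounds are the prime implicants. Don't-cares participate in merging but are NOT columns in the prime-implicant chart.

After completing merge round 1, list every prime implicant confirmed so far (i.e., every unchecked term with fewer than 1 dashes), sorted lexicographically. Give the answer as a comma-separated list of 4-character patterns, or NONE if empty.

size-2^0 implicants → 0000(✓)  0001(✓)  0010(✓)  0011(✓)  0110(✓)  1000(✓)  1011(✓)  1110(✓)
size-2^1 implicants → -000  -011  -110  0-10  00-0(✓)  00-1(✓)  000-(✓)  001-(✓)
size-2^2 implicants → 00--
Unchecked terms (primes): -000, -011, -110, 0-10, 00--

NONE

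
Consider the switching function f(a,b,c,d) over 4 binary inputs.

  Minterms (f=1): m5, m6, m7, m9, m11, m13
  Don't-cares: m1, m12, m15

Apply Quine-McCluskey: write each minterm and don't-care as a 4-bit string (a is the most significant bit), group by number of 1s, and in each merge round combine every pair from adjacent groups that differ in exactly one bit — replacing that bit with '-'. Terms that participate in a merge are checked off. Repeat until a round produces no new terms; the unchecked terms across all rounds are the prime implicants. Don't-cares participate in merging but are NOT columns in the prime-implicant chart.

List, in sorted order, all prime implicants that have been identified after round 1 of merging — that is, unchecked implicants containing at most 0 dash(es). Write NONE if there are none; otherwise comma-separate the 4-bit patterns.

NONE

[col 0] 0001*, 0101*, 0110*, 0111*, 1001*, 1011*, 1100*, 1101*, 1111*
[col 1] -001*, -101*, -111*, 0-01*, 01-1*, 011-, 1-01*, 1-11*, 10-1*, 11-1*, 110-
[col 2] --01, -1-1, 1--1
Prime implicants: --01, -1-1, 011-, 1--1, 110-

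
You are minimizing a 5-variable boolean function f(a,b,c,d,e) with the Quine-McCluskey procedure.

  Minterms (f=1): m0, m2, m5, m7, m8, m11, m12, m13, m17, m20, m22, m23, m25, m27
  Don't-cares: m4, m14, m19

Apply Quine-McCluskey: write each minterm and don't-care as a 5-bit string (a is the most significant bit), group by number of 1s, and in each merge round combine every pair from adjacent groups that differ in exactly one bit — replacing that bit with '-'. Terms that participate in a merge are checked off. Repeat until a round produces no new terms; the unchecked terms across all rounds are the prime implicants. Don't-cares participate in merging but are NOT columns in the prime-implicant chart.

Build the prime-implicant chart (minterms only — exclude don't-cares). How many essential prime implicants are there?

Round 0: 00000✓ 00010✓ 00100✓ 00101✓ 00111✓ 01000✓ 01011✓ 01100✓ 01101✓ 01110✓ 10001✓ 10011✓ 10100✓ 10110✓ 10111✓ 11001✓ 11011✓
Round 1: -0100 -0111 -1011 0-000✓ 0-100✓ 0-101✓ 00-00✓ 000-0 001-1 0010-✓ 01-00✓ 011-0 0110-✓ 1-001✓ 1-011✓ 10-11 100-1✓ 101-0 1011- 110-1✓
Round 2: 0--00 0-10- 1-0-1
PIs = {-0100, -0111, -1011, 0--00, 0-10-, 000-0, 001-1, 011-0, 1-0-1, 10-11, 101-0, 1011-}
Coverage chart:
  m0: 0--00,000-0
  m2: 000-0 ←essential
  m5: 0-10-,001-1
  m7: -0111,001-1
  m8: 0--00 ←essential
  m11: -1011 ←essential
  m12: 0--00,0-10-,011-0
  m13: 0-10- ←essential
  m17: 1-0-1 ←essential
  m20: -0100,101-0
  m22: 101-0,1011-
  m23: -0111,10-11,1011-
  m25: 1-0-1 ←essential
  m27: -1011,1-0-1
Essential: -1011, 0--00, 0-10-, 000-0, 1-0-1

5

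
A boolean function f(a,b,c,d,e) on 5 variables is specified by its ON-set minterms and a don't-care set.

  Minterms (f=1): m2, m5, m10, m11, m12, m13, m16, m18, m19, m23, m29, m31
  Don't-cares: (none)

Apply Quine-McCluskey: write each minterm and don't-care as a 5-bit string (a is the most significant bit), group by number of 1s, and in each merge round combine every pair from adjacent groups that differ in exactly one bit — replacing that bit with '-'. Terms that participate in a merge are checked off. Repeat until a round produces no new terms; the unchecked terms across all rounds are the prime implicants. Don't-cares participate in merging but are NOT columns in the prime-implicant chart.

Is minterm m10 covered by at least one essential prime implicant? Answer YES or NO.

Round 0: 00010✓ 00101✓ 01010✓ 01011✓ 01100✓ 01101✓ 10000✓ 10010✓ 10011✓ 10111✓ 11101✓ 11111✓
Round 1: -0010 -1101 0-010 0-101 0101- 0110- 1-111 10-11 100-0 1001- 111-1
PIs = {-0010, -1101, 0-010, 0-101, 0101-, 0110-, 1-111, 10-11, 100-0, 1001-, 111-1}
Coverage chart:
  m2: -0010,0-010
  m5: 0-101 ←essential
  m10: 0-010,0101-
  m11: 0101- ←essential
  m12: 0110- ←essential
  m13: -1101,0-101,0110-
  m16: 100-0 ←essential
  m18: -0010,100-0,1001-
  m19: 10-11,1001-
  m23: 1-111,10-11
  m29: -1101,111-1
  m31: 1-111,111-1
Essential: 0-101, 0101-, 0110-, 100-0

YES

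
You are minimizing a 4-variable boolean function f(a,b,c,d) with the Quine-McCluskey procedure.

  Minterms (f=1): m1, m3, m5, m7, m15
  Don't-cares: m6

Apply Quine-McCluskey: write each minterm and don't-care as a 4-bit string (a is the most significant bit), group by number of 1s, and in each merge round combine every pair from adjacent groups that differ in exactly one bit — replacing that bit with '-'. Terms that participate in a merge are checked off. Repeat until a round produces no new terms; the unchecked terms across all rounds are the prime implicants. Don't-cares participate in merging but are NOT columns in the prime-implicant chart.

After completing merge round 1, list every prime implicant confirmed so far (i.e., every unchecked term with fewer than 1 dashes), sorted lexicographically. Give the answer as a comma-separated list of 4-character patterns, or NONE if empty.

NONE

[col 0] 0001*, 0011*, 0101*, 0110*, 0111*, 1111*
[col 1] -111, 0-01*, 0-11*, 00-1*, 01-1*, 011-
[col 2] 0--1
Prime implicants: -111, 0--1, 011-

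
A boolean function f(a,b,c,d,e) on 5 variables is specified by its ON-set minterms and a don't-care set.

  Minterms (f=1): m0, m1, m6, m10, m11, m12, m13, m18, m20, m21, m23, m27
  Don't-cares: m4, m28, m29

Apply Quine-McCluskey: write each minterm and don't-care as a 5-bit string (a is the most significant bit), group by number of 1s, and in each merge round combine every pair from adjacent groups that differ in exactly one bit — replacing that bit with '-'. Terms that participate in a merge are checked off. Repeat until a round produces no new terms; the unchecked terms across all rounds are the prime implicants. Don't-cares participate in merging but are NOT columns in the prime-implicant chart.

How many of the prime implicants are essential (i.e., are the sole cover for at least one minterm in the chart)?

7

size-2^0 implicants → 00000(✓)  00001(✓)  00100(✓)  00110(✓)  01010(✓)  01011(✓)  01100(✓)  01101(✓)  10010  10100(✓)  10101(✓)  10111(✓)  11011(✓)  11100(✓)  11101(✓)
size-2^1 implicants → -0100(✓)  -1011  -1100(✓)  -1101(✓)  0-100(✓)  00-00  0000-  001-0  0101-  0110-(✓)  1-100(✓)  1-101(✓)  101-1  1010-(✓)  1110-(✓)
size-2^2 implicants → --100  -110-  1-10-
Unchecked terms (primes): --100, -1011, -110-, 00-00, 0000-, 001-0, 0101-, 1-10-, 10010, 101-1
Minterm coverage:
  m0 ⊆ 00-00,0000-
  m1 ⊆ 0000- [E]
  m6 ⊆ 001-0 [E]
  m10 ⊆ 0101- [E]
  m11 ⊆ -1011,0101-
  m12 ⊆ --100,-110-
  m13 ⊆ -110- [E]
  m18 ⊆ 10010 [E]
  m20 ⊆ --100,1-10-
  m21 ⊆ 1-10-,101-1
  m23 ⊆ 101-1 [E]
  m27 ⊆ -1011 [E]
E = {-1011, -110-, 0000-, 001-0, 0101-, 10010, 101-1}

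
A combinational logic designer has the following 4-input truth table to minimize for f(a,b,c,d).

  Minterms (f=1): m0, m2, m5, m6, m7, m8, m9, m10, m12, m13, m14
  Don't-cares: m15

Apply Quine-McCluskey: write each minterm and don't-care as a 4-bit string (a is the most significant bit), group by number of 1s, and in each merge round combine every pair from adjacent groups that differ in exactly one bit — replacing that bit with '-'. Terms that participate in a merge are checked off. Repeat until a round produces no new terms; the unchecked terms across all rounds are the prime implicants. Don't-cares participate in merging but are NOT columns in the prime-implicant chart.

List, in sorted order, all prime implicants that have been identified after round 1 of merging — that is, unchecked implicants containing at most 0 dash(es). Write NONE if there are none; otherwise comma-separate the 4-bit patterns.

NONE

size-2^0 implicants → 0000(✓)  0010(✓)  0101(✓)  0110(✓)  0111(✓)  1000(✓)  1001(✓)  1010(✓)  1100(✓)  1101(✓)  1110(✓)  1111(✓)
size-2^1 implicants → -000(✓)  -010(✓)  -101(✓)  -110(✓)  -111(✓)  0-10(✓)  00-0(✓)  01-1(✓)  011-(✓)  1-00(✓)  1-01(✓)  1-10(✓)  10-0(✓)  100-(✓)  11-0(✓)  11-1(✓)  110-(✓)  111-(✓)
size-2^2 implicants → --10  -0-0  -1-1  -11-  1--0  1-0-  11--
Unchecked terms (primes): --10, -0-0, -1-1, -11-, 1--0, 1-0-, 11--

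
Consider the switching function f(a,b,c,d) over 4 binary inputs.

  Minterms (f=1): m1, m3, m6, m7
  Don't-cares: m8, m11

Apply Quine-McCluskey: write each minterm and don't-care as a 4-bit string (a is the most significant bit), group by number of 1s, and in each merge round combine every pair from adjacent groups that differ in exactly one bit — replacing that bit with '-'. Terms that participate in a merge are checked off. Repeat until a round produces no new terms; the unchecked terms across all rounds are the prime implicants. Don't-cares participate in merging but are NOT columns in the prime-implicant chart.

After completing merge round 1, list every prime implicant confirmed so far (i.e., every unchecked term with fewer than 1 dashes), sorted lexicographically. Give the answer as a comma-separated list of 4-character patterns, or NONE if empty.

1000

size-2^0 implicants → 0001(✓)  0011(✓)  0110(✓)  0111(✓)  1000  1011(✓)
size-2^1 implicants → -011  0-11  00-1  011-
Unchecked terms (primes): -011, 0-11, 00-1, 011-, 1000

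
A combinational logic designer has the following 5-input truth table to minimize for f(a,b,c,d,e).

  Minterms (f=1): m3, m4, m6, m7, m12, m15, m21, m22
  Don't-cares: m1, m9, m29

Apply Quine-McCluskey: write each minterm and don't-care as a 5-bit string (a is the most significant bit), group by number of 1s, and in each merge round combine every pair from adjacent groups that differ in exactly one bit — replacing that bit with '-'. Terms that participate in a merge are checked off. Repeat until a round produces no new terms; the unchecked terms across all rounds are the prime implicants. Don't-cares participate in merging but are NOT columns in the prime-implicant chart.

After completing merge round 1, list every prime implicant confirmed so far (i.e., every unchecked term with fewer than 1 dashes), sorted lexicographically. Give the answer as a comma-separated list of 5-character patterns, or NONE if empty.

size-2^0 implicants → 00001(✓)  00011(✓)  00100(✓)  00110(✓)  00111(✓)  01001(✓)  01100(✓)  01111(✓)  10101(✓)  10110(✓)  11101(✓)
size-2^1 implicants → -0110  0-001  0-100  0-111  00-11  000-1  001-0  0011-  1-101
Unchecked terms (primes): -0110, 0-001, 0-100, 0-111, 00-11, 000-1, 001-0, 0011-, 1-101

NONE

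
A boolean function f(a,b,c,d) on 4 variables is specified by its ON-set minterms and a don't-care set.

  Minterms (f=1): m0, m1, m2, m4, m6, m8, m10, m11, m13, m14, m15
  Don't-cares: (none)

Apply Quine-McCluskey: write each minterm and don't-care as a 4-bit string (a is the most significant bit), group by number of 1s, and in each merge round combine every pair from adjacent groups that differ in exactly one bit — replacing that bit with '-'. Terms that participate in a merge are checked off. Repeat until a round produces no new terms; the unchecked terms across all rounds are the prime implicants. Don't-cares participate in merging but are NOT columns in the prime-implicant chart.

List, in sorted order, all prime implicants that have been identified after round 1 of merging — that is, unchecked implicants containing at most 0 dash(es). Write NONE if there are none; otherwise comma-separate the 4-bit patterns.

[col 0] 0000*, 0001*, 0010*, 0100*, 0110*, 1000*, 1010*, 1011*, 1101*, 1110*, 1111*
[col 1] -000*, -010*, -110*, 0-00*, 0-10*, 00-0*, 000-, 01-0*, 1-10*, 1-11*, 10-0*, 101-*, 11-1, 111-*
[col 2] --10, -0-0, 0--0, 1-1-
Prime implicants: --10, -0-0, 0--0, 000-, 1-1-, 11-1

NONE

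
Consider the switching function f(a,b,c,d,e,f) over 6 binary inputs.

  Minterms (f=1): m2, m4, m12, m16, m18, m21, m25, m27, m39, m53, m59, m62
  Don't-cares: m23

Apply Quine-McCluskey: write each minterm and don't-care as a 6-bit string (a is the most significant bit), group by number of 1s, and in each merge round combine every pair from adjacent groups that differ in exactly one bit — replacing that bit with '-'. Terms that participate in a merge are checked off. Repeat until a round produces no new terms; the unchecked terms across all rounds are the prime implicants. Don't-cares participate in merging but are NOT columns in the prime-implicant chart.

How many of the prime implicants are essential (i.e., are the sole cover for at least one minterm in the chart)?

Round 0: 000010✓ 000100✓ 001100✓ 010000✓ 010010✓ 010101✓ 010111✓ 011001✓ 011011✓ 100111 110101✓ 111011✓ 111110
Round 1: -10101 -11011 0-0010 00-100 0100-0 0101-1 0110-1
PIs = {-10101, -11011, 0-0010, 00-100, 0100-0, 0101-1, 0110-1, 100111, 111110}
Coverage chart:
  m2: 0-0010 ←essential
  m4: 00-100 ←essential
  m12: 00-100 ←essential
  m16: 0100-0 ←essential
  m18: 0-0010,0100-0
  m21: -10101,0101-1
  m25: 0110-1 ←essential
  m27: -11011,0110-1
  m39: 100111 ←essential
  m53: -10101 ←essential
  m59: -11011 ←essential
  m62: 111110 ←essential
Essential: -10101, -11011, 0-0010, 00-100, 0100-0, 0110-1, 100111, 111110

8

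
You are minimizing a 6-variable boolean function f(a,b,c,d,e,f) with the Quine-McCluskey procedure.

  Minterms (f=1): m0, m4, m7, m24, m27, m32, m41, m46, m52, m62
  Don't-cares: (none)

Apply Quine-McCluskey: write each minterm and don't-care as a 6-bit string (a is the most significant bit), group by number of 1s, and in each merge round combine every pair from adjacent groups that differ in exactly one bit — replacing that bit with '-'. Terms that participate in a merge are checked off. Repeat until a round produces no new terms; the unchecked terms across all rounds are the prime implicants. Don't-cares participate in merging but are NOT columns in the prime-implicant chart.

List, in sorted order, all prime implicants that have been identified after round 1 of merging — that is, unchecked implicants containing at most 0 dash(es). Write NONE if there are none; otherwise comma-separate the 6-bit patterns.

000111, 011000, 011011, 101001, 110100

Round 0: 000000✓ 000100✓ 000111 011000 011011 100000✓ 101001 101110✓ 110100 111110✓
Round 1: -00000 000-00 1-1110
PIs = {-00000, 000-00, 000111, 011000, 011011, 1-1110, 101001, 110100}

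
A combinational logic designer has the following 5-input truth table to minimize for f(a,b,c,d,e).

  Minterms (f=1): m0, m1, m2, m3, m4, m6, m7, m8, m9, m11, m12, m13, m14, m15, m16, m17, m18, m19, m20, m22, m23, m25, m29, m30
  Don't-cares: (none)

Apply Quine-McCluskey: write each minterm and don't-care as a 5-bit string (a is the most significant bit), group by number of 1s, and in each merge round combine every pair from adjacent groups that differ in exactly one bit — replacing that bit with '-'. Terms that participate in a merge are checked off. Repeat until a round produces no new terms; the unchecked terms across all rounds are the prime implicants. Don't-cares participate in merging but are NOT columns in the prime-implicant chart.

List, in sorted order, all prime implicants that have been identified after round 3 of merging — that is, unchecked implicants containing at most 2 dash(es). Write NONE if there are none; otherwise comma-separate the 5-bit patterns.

Round 0: 00000✓ 00001✓ 00010✓ 00011✓ 00100✓ 00110✓ 00111✓ 01000✓ 01001✓ 01011✓ 01100✓ 01101✓ 01110✓ 01111✓ 10000✓ 10001✓ 10010✓ 10011✓ 10100✓ 10110✓ 10111✓ 11001✓ 11101✓ 11110✓
Round 1: -0000✓ -0001✓ -0010✓ -0011✓ -0100✓ -0110✓ -0111✓ -1001✓ -1101✓ -1110✓ 0-000✓ 0-001✓ 0-011✓ 0-100✓ 0-110✓ 0-111✓ 00-00✓ 00-10✓ 00-11✓ 000-0✓ 000-1✓ 0000-✓ 0001-✓ 001-0✓ 0011-✓ 01-00✓ 01-01✓ 01-11✓ 010-1✓ 0100-✓ 011-0✓ 011-1✓ 0110-✓ 0111-✓ 1-001✓ 1-110✓ 10-00✓ 10-10✓ 10-11✓ 100-0✓ 100-1✓ 1000-✓ 1001-✓ 101-0✓ 1011-✓ 11-01✓
Round 2: --001 --110 -0-00✓ -0-10✓ -0-11✓ -00-0✓ -00-1✓ -000-✓ -001-✓ -01-0✓ -011-✓ -1-01 0--00 0--11 0-0-1 0-00- 0-1-0 0-11- 00--0✓ 00-1-✓ 000--✓ 01--1 01-0- 011-- 10--0✓ 10-1-✓ 100--✓
Round 3: -0--0 -0-1- -00--
PIs = {--001, --110, -0--0, -0-1-, -00--, -1-01, 0--00, 0--11, 0-0-1, 0-00-, 0-1-0, 0-11-, 01--1, 01-0-, 011--}

--001, --110, -1-01, 0--00, 0--11, 0-0-1, 0-00-, 0-1-0, 0-11-, 01--1, 01-0-, 011--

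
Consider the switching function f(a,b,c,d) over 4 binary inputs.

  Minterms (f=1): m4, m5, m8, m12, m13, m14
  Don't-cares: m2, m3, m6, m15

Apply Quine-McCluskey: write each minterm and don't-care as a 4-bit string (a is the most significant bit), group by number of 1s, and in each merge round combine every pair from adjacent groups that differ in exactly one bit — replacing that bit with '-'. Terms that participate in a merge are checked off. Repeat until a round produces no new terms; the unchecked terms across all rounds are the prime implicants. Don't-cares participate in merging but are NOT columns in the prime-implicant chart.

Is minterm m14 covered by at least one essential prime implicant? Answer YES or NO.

NO

Round 0: 0010✓ 0011✓ 0100✓ 0101✓ 0110✓ 1000✓ 1100✓ 1101✓ 1110✓ 1111✓
Round 1: -100✓ -101✓ -110✓ 0-10 001- 01-0✓ 010-✓ 1-00 11-0✓ 11-1✓ 110-✓ 111-✓
Round 2: -1-0 -10- 11--
PIs = {-1-0, -10-, 0-10, 001-, 1-00, 11--}
Coverage chart:
  m4: -1-0,-10-
  m5: -10- ←essential
  m8: 1-00 ←essential
  m12: -1-0,-10-,1-00,11--
  m13: -10-,11--
  m14: -1-0,11--
Essential: -10-, 1-00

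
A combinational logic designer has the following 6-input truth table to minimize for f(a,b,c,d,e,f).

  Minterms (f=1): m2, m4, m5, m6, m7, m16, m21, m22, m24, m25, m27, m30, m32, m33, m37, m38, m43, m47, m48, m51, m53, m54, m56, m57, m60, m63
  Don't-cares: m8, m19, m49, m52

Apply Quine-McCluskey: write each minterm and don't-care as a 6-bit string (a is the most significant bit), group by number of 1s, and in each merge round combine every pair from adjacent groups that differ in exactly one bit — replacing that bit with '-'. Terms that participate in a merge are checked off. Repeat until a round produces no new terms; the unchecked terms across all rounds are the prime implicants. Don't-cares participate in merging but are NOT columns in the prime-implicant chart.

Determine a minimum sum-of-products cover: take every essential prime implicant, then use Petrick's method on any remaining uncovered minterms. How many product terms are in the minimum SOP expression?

13

size-2^0 implicants → 000010(✓)  000100(✓)  000101(✓)  000110(✓)  000111(✓)  001000(✓)  010000(✓)  010011(✓)  010101(✓)  010110(✓)  011000(✓)  011001(✓)  011011(✓)  011110(✓)  100000(✓)  100001(✓)  100101(✓)  100110(✓)  101011(✓)  101111(✓)  110000(✓)  110001(✓)  110011(✓)  110100(✓)  110101(✓)  110110(✓)  111000(✓)  111001(✓)  111100(✓)  111111(✓)
size-2^1 implicants → -00101(✓)  -00110(✓)  -10000(✓)  -10011  -10101(✓)  -10110(✓)  -11000(✓)  -11001(✓)  0-0101(✓)  0-0110(✓)  0-1000  000-10  0001-0(✓)  0001-1(✓)  00010-(✓)  00011-(✓)  01-000(✓)  01-011  01-110  0110-1  01100-(✓)  1-0000(✓)  1-0001(✓)  1-0101(✓)  1-0110(✓)  1-1111  100-01(✓)  10000-(✓)  101-11  11-000(✓)  11-001(✓)  11-100(✓)  110-00(✓)  110-01(✓)  1100-1  11000-(✓)  1101-0  11010-(✓)  111-00(✓)  11100-(✓)
size-2^2 implicants → --0101  --0110  -1-000  -1100-  0001--  1-0-01  1-000-  11--00  11-00-  110-0-
Unchecked terms (primes): --0101, --0110, -1-000, -10011, -1100-, 0-1000, 000-10, 0001--, 01-011, 01-110, 0110-1, 1-0-01, 1-000-, 1-1111, 101-11, 11--00, 11-00-, 110-0-, 1100-1, 1101-0
Minterm coverage:
  m2 ⊆ 000-10 [E]
  m4 ⊆ 0001-- [E]
  m5 ⊆ --0101,0001--
  m6 ⊆ --0110,000-10,0001--
  m7 ⊆ 0001-- [E]
  m16 ⊆ -1-000 [E]
  m21 ⊆ --0101 [E]
  m22 ⊆ --0110,01-110
  m24 ⊆ -1-000,-1100-,0-1000
  m25 ⊆ -1100-,0110-1
  m27 ⊆ 01-011,0110-1
  m30 ⊆ 01-110 [E]
  m32 ⊆ 1-000- [E]
  m33 ⊆ 1-0-01,1-000-
  m37 ⊆ --0101,1-0-01
  m38 ⊆ --0110 [E]
  m43 ⊆ 101-11 [E]
  m47 ⊆ 1-1111,101-11
  m48 ⊆ -1-000,1-000-,11--00,11-00-,110-0-
  m51 ⊆ -10011,1100-1
  m53 ⊆ --0101,1-0-01,110-0-
  m54 ⊆ --0110,1101-0
  m56 ⊆ -1-000,-1100-,11--00,11-00-
  m57 ⊆ -1100-,11-00-
  m60 ⊆ 11--00 [E]
  m63 ⊆ 1-1111 [E]
E = {--0101, --0110, -1-000, 000-10, 0001--, 01-110, 1-000-, 1-1111, 101-11, 11--00}
Petrick residual → -10011, -1100-, 01-011
Cover = c'de'f + c'def' + bd'e'f' + bc'd'ef + bcd'e' + a'b'c'ef' + a'b'c'd + a'bd'ef + a'bdef' + ac'd'e' + acdef + ab'cef + abe'f'  |cover|=13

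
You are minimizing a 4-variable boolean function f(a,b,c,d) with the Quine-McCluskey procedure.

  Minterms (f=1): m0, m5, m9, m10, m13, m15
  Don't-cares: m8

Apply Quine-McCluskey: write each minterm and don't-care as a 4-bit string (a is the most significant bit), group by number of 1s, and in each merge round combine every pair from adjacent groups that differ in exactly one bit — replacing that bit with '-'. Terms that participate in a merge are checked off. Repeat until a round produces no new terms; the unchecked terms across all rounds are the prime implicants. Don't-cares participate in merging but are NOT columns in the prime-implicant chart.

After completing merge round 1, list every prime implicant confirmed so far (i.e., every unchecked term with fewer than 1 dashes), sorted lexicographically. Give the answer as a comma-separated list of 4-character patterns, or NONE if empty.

NONE

size-2^0 implicants → 0000(✓)  0101(✓)  1000(✓)  1001(✓)  1010(✓)  1101(✓)  1111(✓)
size-2^1 implicants → -000  -101  1-01  10-0  100-  11-1
Unchecked terms (primes): -000, -101, 1-01, 10-0, 100-, 11-1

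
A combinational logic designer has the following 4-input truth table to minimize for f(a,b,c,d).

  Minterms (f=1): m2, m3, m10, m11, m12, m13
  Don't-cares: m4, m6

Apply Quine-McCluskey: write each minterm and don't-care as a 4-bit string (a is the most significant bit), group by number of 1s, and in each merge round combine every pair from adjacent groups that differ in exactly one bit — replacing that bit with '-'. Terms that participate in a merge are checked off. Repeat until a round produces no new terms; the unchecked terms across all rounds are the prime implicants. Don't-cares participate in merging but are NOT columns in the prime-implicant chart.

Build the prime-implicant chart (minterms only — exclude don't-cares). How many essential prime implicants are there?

Round 0: 0010✓ 0011✓ 0100✓ 0110✓ 1010✓ 1011✓ 1100✓ 1101✓
Round 1: -010✓ -011✓ -100 0-10 001-✓ 01-0 101-✓ 110-
Round 2: -01-
PIs = {-01-, -100, 0-10, 01-0, 110-}
Coverage chart:
  m2: -01-,0-10
  m3: -01- ←essential
  m10: -01- ←essential
  m11: -01- ←essential
  m12: -100,110-
  m13: 110- ←essential
Essential: -01-, 110-

2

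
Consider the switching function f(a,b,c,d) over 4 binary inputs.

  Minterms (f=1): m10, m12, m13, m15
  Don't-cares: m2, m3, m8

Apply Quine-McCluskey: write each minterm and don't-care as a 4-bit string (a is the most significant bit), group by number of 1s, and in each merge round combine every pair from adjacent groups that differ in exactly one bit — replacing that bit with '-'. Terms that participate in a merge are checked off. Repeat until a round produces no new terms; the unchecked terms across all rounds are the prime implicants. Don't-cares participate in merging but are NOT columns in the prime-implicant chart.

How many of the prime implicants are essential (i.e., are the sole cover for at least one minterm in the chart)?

size-2^0 implicants → 0010(✓)  0011(✓)  1000(✓)  1010(✓)  1100(✓)  1101(✓)  1111(✓)
size-2^1 implicants → -010  001-  1-00  10-0  11-1  110-
Unchecked terms (primes): -010, 001-, 1-00, 10-0, 11-1, 110-
Minterm coverage:
  m10 ⊆ -010,10-0
  m12 ⊆ 1-00,110-
  m13 ⊆ 11-1,110-
  m15 ⊆ 11-1 [E]
E = {11-1}

1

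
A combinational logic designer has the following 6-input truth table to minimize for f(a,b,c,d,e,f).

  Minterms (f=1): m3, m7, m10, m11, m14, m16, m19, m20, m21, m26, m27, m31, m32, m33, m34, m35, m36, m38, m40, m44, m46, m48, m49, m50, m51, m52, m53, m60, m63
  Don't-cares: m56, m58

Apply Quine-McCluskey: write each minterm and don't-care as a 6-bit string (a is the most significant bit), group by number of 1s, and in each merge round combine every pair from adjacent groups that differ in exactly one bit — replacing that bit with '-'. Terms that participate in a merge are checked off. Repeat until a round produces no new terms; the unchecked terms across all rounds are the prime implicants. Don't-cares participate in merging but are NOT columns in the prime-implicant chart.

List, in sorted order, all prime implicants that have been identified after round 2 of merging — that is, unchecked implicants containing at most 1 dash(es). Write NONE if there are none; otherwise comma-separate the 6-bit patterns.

[col 0] 000011*, 000111*, 001010*, 001011*, 001110*, 010000*, 010011*, 010100*, 010101*, 011010*, 011011*, 011111*, 100000*, 100001*, 100010*, 100011*, 100100*, 100110*, 101000*, 101100*, 101110*, 110000*, 110001*, 110010*, 110011*, 110100*, 110101*, 111000*, 111010*, 111100*, 111111*
[col 1] -00011*, -01110, -10000*, -10011*, -10100*, -10101*, -11010, -11111, 0-0011*, 0-1010*, 0-1011*, 00-011*, 000-11, 001-10, 00101-*, 01-011*, 010-00*, 01010-*, 011-11, 01101-*, 1-0000*, 1-0001*, 1-0010*, 1-0011*, 1-0100*, 1-1000*, 1-1100*, 10-000*, 10-100*, 10-110*, 100-00*, 100-10*, 1000-0*, 1000-1*, 10000-*, 10001-*, 1001-0*, 101-00*, 1011-0*, 11-000*, 11-010*, 11-100*, 110-00*, 110-01*, 1100-0*, 1100-1*, 11000-*, 11001-*, 11010-*, 111-00*, 1110-0*
[col 2] --0011, -10-00, -1010-, 0--011, 0-101-, 1--000*, 1--100*, 1-0-00*, 1-00-0*, 1-00-1*, 1-000-*, 1-001-*, 1-1-00*, 10--00*, 10-1-0, 100--0, 1000--*, 11--00*, 11-0-0, 110-0-, 1100--*
[col 3] 1---00, 1-00--
Prime implicants: --0011, -01110, -10-00, -1010-, -11010, -11111, 0--011, 0-101-, 000-11, 001-10, 011-11, 1---00, 1-00--, 10-1-0, 100--0, 11-0-0, 110-0-

-01110, -11010, -11111, 000-11, 001-10, 011-11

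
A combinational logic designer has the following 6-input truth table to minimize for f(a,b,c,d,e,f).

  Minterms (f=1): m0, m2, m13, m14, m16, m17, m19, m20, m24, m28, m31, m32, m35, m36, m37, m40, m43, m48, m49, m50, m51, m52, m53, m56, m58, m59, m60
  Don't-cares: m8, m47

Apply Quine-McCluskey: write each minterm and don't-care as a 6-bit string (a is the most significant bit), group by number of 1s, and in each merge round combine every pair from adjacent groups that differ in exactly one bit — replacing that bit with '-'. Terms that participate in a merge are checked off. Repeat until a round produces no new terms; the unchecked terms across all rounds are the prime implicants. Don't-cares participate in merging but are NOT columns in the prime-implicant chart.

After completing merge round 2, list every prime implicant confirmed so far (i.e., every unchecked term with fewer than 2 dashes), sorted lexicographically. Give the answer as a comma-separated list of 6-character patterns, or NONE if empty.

0000-0, 001101, 001110, 011111, 101-11

[col 0] 000000*, 000010*, 001000*, 001101, 001110, 010000*, 010001*, 010011*, 010100*, 011000*, 011100*, 011111, 100000*, 100011*, 100100*, 100101*, 101000*, 101011*, 101111*, 110000*, 110001*, 110010*, 110011*, 110100*, 110101*, 111000*, 111010*, 111011*, 111100*
[col 1] -00000*, -01000*, -10000*, -10001*, -10011*, -10100*, -11000*, -11100*, 0-0000*, 0-1000*, 00-000*, 0000-0, 01-000*, 01-100*, 010-00*, 0100-1*, 01000-*, 011-00*, 1-0000*, 1-0011*, 1-0100*, 1-0101*, 1-1000*, 1-1011*, 10-000*, 10-011*, 100-00*, 10010-*, 101-11, 11-000*, 11-010*, 11-011*, 11-100*, 110-00*, 110-01*, 1100-0*, 1100-1*, 11000-*, 11001-*, 11010-*, 111-00*, 1110-0*, 11101-*
[col 2] --0000*, --1000*, -0-000*, -1-000*, -1-100*, -10-00*, -100-1, -1000-, -11-00*, 0--000*, 01--00*, 1--000*, 1--011, 1-0-00, 1-010-, 11--00*, 11-0-0, 11-01-, 110-0-, 1100--
[col 3] ---000, -1--00
Prime implicants: ---000, -1--00, -100-1, -1000-, 0000-0, 001101, 001110, 011111, 1--011, 1-0-00, 1-010-, 101-11, 11-0-0, 11-01-, 110-0-, 1100--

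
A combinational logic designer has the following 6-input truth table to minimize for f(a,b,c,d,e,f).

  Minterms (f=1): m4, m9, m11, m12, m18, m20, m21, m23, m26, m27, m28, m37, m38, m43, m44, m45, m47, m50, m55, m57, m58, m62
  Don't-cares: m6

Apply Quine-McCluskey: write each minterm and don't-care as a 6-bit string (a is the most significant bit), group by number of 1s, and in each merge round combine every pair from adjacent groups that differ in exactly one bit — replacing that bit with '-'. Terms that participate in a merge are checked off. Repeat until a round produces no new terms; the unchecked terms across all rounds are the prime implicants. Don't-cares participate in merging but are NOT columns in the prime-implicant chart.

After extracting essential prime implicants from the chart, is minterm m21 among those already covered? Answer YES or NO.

[col 0] 000100*, 000110*, 001001*, 001011*, 001100*, 010010*, 010100*, 010101*, 010111*, 011010*, 011011*, 011100*, 100101*, 100110*, 101011*, 101100*, 101101*, 101111*, 110010*, 110111*, 111001, 111010*, 111110*
[col 1] -00110, -01011, -01100, -10010*, -10111, -11010*, 0-0100*, 0-1011, 0-1100*, 00-100*, 0001-0, 0010-1, 01-010*, 01-100*, 0101-1, 01010-, 01101-, 10-101, 101-11, 1011-1, 10110-, 11-010*, 111-10
[col 2] -1-010, 0--100
Prime implicants: -00110, -01011, -01100, -1-010, -10111, 0--100, 0-1011, 0001-0, 0010-1, 0101-1, 01010-, 01101-, 10-101, 101-11, 1011-1, 10110-, 111-10, 111001
PI chart (minterm → PIs covering it):
  4 | 0--100,0001-0
  9 | 0010-1  (sole → essential)
  11 | -01011,0-1011,0010-1
  12 | -01100,0--100
  18 | -1-010  (sole → essential)
  20 | 0--100,01010-
  21 | 0101-1,01010-
  23 | -10111,0101-1
  26 | -1-010,01101-
  27 | 0-1011,01101-
  28 | 0--100  (sole → essential)
  37 | 10-101  (sole → essential)
  38 | -00110  (sole → essential)
  43 | -01011,101-11
  44 | -01100,10110-
  45 | 10-101,1011-1,10110-
  47 | 101-11,1011-1
  50 | -1-010  (sole → essential)
  55 | -10111  (sole → essential)
  57 | 111001  (sole → essential)
  58 | -1-010,111-10
  62 | 111-10  (sole → essential)
Essential prime implicants: -00110, -1-010, -10111, 0--100, 0010-1, 10-101, 111-10, 111001

NO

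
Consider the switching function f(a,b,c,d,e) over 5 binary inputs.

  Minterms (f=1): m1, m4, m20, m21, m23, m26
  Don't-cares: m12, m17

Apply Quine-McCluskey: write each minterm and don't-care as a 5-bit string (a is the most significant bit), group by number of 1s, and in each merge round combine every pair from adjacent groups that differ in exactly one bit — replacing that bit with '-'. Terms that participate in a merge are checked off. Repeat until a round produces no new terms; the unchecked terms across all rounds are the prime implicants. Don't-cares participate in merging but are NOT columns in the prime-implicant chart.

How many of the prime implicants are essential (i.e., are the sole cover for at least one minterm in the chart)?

size-2^0 implicants → 00001(✓)  00100(✓)  01100(✓)  10001(✓)  10100(✓)  10101(✓)  10111(✓)  11010
size-2^1 implicants → -0001  -0100  0-100  10-01  101-1  1010-
Unchecked terms (primes): -0001, -0100, 0-100, 10-01, 101-1, 1010-, 11010
Minterm coverage:
  m1 ⊆ -0001 [E]
  m4 ⊆ -0100,0-100
  m20 ⊆ -0100,1010-
  m21 ⊆ 10-01,101-1,1010-
  m23 ⊆ 101-1 [E]
  m26 ⊆ 11010 [E]
E = {-0001, 101-1, 11010}

3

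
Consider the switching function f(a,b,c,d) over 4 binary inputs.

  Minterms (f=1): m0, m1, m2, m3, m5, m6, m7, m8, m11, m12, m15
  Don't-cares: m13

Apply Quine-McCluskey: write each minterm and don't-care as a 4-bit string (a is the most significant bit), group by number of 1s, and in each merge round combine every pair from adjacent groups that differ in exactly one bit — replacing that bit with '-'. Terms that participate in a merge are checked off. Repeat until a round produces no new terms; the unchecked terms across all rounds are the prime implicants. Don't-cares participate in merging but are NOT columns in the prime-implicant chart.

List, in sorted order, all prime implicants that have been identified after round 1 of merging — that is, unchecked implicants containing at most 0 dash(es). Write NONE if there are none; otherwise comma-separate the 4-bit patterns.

NONE

Round 0: 0000✓ 0001✓ 0010✓ 0011✓ 0101✓ 0110✓ 0111✓ 1000✓ 1011✓ 1100✓ 1101✓ 1111✓
Round 1: -000 -011✓ -101✓ -111✓ 0-01✓ 0-10✓ 0-11✓ 00-0✓ 00-1✓ 000-✓ 001-✓ 01-1✓ 011-✓ 1-00 1-11✓ 11-1✓ 110-
Round 2: --11 -1-1 0--1 0-1- 00--
PIs = {--11, -000, -1-1, 0--1, 0-1-, 00--, 1-00, 110-}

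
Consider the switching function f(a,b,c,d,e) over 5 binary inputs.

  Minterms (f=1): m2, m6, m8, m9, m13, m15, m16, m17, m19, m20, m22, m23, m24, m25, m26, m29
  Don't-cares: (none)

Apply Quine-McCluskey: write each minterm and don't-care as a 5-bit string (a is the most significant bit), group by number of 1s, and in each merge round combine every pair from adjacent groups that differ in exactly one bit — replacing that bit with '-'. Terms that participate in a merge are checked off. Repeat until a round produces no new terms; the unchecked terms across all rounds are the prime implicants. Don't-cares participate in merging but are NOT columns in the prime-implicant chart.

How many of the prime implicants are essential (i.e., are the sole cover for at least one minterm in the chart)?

Round 0: 00010✓ 00110✓ 01000✓ 01001✓ 01101✓ 01111✓ 10000✓ 10001✓ 10011✓ 10100✓ 10110✓ 10111✓ 11000✓ 11001✓ 11010✓ 11101✓
Round 1: -0110 -1000✓ -1001✓ -1101✓ 00-10 01-01✓ 0100-✓ 011-1 1-000✓ 1-001✓ 10-00 10-11 100-1 1000-✓ 101-0 1011- 11-01✓ 110-0 1100-✓
Round 2: -1-01 -100- 1-00-
PIs = {-0110, -1-01, -100-, 00-10, 011-1, 1-00-, 10-00, 10-11, 100-1, 101-0, 1011-, 110-0}
Coverage chart:
  m2: 00-10 ←essential
  m6: -0110,00-10
  m8: -100- ←essential
  m9: -1-01,-100-
  m13: -1-01,011-1
  m15: 011-1 ←essential
  m16: 1-00-,10-00
  m17: 1-00-,100-1
  m19: 10-11,100-1
  m20: 10-00,101-0
  m22: -0110,101-0,1011-
  m23: 10-11,1011-
  m24: -100-,1-00-,110-0
  m25: -1-01,-100-,1-00-
  m26: 110-0 ←essential
  m29: -1-01 ←essential
Essential: -1-01, -100-, 00-10, 011-1, 110-0

5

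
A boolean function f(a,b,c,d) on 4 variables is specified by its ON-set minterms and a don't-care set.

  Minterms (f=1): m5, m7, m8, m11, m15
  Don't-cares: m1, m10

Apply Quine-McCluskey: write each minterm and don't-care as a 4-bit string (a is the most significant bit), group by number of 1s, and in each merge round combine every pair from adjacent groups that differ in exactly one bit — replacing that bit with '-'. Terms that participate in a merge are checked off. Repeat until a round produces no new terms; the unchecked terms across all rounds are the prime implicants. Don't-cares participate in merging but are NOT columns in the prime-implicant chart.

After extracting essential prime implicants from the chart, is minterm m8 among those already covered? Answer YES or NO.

YES

Round 0: 0001✓ 0101✓ 0111✓ 1000✓ 1010✓ 1011✓ 1111✓
Round 1: -111 0-01 01-1 1-11 10-0 101-
PIs = {-111, 0-01, 01-1, 1-11, 10-0, 101-}
Coverage chart:
  m5: 0-01,01-1
  m7: -111,01-1
  m8: 10-0 ←essential
  m11: 1-11,101-
  m15: -111,1-11
Essential: 10-0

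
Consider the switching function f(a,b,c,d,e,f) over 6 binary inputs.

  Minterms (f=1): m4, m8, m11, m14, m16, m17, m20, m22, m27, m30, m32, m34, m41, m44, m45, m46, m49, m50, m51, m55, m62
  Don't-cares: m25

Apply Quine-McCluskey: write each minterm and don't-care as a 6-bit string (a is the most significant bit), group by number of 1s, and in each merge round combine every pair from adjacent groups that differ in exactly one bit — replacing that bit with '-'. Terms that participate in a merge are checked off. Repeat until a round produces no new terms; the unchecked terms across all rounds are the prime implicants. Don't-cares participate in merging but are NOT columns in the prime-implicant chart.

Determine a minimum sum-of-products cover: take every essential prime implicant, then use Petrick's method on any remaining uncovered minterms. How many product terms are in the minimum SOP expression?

12

size-2^0 implicants → 000100(✓)  001000  001011(✓)  001110(✓)  010000(✓)  010001(✓)  010100(✓)  010110(✓)  011001(✓)  011011(✓)  011110(✓)  100000(✓)  100010(✓)  101001(✓)  101100(✓)  101101(✓)  101110(✓)  110001(✓)  110010(✓)  110011(✓)  110111(✓)  111110(✓)
size-2^1 implicants → -01110(✓)  -10001  -11110(✓)  0-0100  0-1011  0-1110(✓)  01-001  01-110  010-00  01000-  0101-0  0110-1  1-0010  1-1110(✓)  1000-0  101-01  1011-0  10110-  110-11  1100-1  11001-
size-2^2 implicants → --1110
Unchecked terms (primes): --1110, -10001, 0-0100, 0-1011, 001000, 01-001, 01-110, 010-00, 01000-, 0101-0, 0110-1, 1-0010, 1000-0, 101-01, 1011-0, 10110-, 110-11, 1100-1, 11001-
Minterm coverage:
  m4 ⊆ 0-0100 [E]
  m8 ⊆ 001000 [E]
  m11 ⊆ 0-1011 [E]
  m14 ⊆ --1110 [E]
  m16 ⊆ 010-00,01000-
  m17 ⊆ -10001,01-001,01000-
  m20 ⊆ 0-0100,010-00,0101-0
  m22 ⊆ 01-110,0101-0
  m27 ⊆ 0-1011,0110-1
  m30 ⊆ --1110,01-110
  m32 ⊆ 1000-0 [E]
  m34 ⊆ 1-0010,1000-0
  m41 ⊆ 101-01 [E]
  m44 ⊆ 1011-0,10110-
  m45 ⊆ 101-01,10110-
  m46 ⊆ --1110,1011-0
  m49 ⊆ -10001,1100-1
  m50 ⊆ 1-0010,11001-
  m51 ⊆ 110-11,1100-1,11001-
  m55 ⊆ 110-11 [E]
  m62 ⊆ --1110 [E]
E = {--1110, 0-0100, 0-1011, 001000, 1000-0, 101-01, 110-11}
Petrick residual → -10001, 01-110, 010-00, 1-0010, 1011-0
Cover = cdef' + bc'd'e'f + a'c'de'f' + a'cd'ef + a'b'cd'e'f' + a'bdef' + a'bc'e'f' + ac'd'ef' + ab'c'd'f' + ab'ce'f + ab'cdf' + abc'ef  |cover|=12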